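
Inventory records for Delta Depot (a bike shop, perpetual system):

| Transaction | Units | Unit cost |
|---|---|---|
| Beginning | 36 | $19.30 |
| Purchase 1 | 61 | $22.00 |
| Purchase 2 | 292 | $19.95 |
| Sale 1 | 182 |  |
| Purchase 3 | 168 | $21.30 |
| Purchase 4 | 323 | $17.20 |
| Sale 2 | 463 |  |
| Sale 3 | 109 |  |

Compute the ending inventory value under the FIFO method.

Ending inventory = $2,167.20

Sale 1 (182) [FIFO — oldest first]: 36 @ $19.30 + 61 @ $22.00 + 85 @ $19.95 = $3,732.55
Sale 2 (463) [FIFO — oldest first]: 207 @ $19.95 + 168 @ $21.30 + 88 @ $17.20 = $9,221.65
Sale 3 (109) [FIFO — oldest first]: 109 @ $17.20 = $1,874.80
Total COGS = $3,732.55 + $9,221.65 + $1,874.80 = $14,829.00
Ending inventory: 126 @ $17.20 = $2,167.20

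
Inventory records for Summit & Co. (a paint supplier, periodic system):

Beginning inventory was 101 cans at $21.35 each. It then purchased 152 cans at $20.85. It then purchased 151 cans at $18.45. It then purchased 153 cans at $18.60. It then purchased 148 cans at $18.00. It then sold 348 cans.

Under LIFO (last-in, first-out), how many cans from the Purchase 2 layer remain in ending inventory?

Sale 1 (348) [LIFO — newest first]: 148 @ $18.00 + 153 @ $18.60 + 47 @ $18.45 = $6,376.95
Ending inventory: 101 @ $21.35 + 152 @ $20.85 + 104 @ $18.45 = $7,244.35

104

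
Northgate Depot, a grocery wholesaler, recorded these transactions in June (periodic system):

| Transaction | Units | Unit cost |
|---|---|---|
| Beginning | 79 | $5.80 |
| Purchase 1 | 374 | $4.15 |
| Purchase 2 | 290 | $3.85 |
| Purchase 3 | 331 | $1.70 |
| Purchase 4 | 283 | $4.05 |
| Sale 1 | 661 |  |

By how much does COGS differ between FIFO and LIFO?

$921.30

FIFO COGS: 79 @ $5.80 + 374 @ $4.15 + 208 @ $3.85 = $2,811.10
LIFO COGS: 283 @ $4.05 + 331 @ $1.70 + 47 @ $3.85 = $1,889.80
Difference = |$2,811.10 − $1,889.80| = $921.30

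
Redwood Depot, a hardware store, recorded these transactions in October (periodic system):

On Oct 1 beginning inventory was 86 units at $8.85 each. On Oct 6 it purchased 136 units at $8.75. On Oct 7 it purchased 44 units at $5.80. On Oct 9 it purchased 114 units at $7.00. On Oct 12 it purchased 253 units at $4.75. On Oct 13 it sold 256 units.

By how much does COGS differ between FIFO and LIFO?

$925.55

FIFO COGS: 86 @ $8.85 + 136 @ $8.75 + 34 @ $5.80 = $2,148.30
LIFO COGS: 253 @ $4.75 + 3 @ $7.00 = $1,222.75
Difference = |$2,148.30 − $1,222.75| = $925.55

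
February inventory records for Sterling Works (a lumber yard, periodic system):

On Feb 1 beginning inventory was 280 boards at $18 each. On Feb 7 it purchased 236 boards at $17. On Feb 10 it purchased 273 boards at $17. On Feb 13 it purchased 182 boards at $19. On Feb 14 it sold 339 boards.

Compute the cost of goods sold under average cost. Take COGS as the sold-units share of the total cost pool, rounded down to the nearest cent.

COGS = $5,987.83

Feb 14, sell 339: 339/971 × $17,151.00 → $5,987.83
Ending inventory (cost pool remaining) = $11,163.17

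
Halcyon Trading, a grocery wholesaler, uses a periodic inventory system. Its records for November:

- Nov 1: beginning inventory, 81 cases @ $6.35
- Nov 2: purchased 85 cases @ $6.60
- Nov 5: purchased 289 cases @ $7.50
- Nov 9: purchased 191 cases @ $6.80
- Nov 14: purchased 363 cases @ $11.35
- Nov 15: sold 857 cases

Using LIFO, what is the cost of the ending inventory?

Ending inventory = $982.95

Nov 15, 857 sold [LIFO — newest first]: 363 @ $11.35 + 191 @ $6.80 + 289 @ $7.50 + 14 @ $6.60 = $7,678.75
Ending inventory: 81 @ $6.35 + 71 @ $6.60 = $982.95
Check: goods available $8,661.70 = COGS $7,678.75 + ending $982.95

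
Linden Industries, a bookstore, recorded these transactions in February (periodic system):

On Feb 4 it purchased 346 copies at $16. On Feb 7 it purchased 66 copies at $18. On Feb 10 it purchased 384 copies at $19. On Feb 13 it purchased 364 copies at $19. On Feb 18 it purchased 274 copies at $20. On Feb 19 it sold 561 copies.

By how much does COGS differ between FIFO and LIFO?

$1,378

FIFO COGS: 346 @ $16 + 66 @ $18 + 149 @ $19 = $9,555
LIFO COGS: 274 @ $20 + 287 @ $19 = $10,933
Difference = |$9,555 − $10,933| = $1,378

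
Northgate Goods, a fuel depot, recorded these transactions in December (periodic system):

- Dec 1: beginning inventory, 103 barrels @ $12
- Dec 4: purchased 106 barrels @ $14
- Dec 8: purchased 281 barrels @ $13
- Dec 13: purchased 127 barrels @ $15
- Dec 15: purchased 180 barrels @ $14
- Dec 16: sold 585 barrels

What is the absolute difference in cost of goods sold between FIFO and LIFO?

$241

FIFO COGS: 103 @ $12 + 106 @ $14 + 281 @ $13 + 95 @ $15 = $7,798
LIFO COGS: 180 @ $14 + 127 @ $15 + 278 @ $13 = $8,039
Difference = |$7,798 − $8,039| = $241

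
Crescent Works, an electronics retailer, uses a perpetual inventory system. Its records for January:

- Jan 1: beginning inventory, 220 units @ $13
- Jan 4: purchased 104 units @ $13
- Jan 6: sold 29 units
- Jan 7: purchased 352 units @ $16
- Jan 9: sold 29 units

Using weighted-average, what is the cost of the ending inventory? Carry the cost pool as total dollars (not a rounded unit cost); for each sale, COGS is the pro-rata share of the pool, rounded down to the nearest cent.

After Jan 1: 220 on hand, pool $2,860.00 (≈ $13.0000 each)
After Jan 4: 324 on hand, pool $4,212.00 (≈ $13.0000 each)
Jan 6, sell 29: 29/324 × $4,212.00 → $377.00
After Jan 7: 647 on hand, pool $9,467.00 (≈ $14.6321 each)
Jan 9, sell 29: 29/647 × $9,467.00 → $424.33
Total COGS = $377.00 + $424.33 = $801.33
Ending inventory (cost pool remaining) = $9,042.67

Ending inventory = $9,042.67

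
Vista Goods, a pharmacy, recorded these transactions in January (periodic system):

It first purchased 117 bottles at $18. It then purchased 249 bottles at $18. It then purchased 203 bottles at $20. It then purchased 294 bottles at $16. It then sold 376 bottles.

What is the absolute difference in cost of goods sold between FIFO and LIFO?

$444

FIFO COGS: 117 @ $18 + 249 @ $18 + 10 @ $20 = $6,788
LIFO COGS: 294 @ $16 + 82 @ $20 = $6,344
Difference = |$6,788 − $6,344| = $444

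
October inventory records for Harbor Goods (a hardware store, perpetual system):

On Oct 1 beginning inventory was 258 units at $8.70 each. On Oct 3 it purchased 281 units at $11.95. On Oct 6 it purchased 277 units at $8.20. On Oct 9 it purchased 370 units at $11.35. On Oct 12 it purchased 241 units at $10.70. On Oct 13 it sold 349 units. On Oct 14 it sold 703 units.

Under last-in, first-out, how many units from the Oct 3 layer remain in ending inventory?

117

Oct 13, 349 sold [LIFO — newest first]: 241 @ $10.70 + 108 @ $11.35 = $3,804.50
Oct 14, 703 sold [LIFO — newest first]: 262 @ $11.35 + 277 @ $8.20 + 164 @ $11.95 = $7,204.90
Total COGS = $3,804.50 + $7,204.90 = $11,009.40
Ending inventory: 258 @ $8.70 + 117 @ $11.95 = $3,642.75
Check: goods available $14,652.15 = COGS $11,009.40 + ending $3,642.75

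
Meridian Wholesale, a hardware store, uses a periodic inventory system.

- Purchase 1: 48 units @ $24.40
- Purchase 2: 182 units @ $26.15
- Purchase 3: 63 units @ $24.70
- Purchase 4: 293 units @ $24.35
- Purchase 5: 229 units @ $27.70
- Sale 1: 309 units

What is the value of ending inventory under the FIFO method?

Ending inventory = $13,088.25

Sale 1 (309) [FIFO — oldest first]: 48 @ $24.40 + 182 @ $26.15 + 63 @ $24.70 + 16 @ $24.35 = $7,876.20
Ending inventory: 277 @ $24.35 + 229 @ $27.70 = $13,088.25
Check: goods available $20,964.45 = COGS $7,876.20 + ending $13,088.25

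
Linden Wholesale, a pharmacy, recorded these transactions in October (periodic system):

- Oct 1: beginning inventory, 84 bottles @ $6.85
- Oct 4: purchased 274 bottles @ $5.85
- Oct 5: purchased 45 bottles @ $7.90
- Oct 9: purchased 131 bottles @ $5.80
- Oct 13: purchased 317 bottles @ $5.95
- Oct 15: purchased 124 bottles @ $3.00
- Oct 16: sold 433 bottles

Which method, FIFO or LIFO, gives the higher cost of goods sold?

FIFO COGS: 84 @ $6.85 + 274 @ $5.85 + 45 @ $7.90 + 30 @ $5.80 = $2,707.80
LIFO COGS: 124 @ $3.00 + 309 @ $5.95 = $2,210.55

FIFO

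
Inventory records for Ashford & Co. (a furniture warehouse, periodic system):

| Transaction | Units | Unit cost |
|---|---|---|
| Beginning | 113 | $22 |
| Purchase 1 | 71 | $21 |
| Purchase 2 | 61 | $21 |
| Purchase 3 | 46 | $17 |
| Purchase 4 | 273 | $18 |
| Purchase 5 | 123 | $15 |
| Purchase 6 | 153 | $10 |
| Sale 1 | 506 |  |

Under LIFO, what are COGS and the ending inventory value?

Sale 1 (506) [LIFO — newest first]: 153 @ $10 + 123 @ $15 + 230 @ $18 = $7,515
Ending inventory: 113 @ $22 + 71 @ $21 + 61 @ $21 + 46 @ $17 + 43 @ $18 = $6,814

COGS = $7,515; ending inventory = $6,814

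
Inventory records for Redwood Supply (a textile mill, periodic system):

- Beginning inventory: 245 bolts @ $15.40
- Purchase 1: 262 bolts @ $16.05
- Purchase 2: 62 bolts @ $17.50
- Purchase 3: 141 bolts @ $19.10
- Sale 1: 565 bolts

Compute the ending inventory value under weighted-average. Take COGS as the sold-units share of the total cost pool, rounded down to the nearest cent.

Ending inventory = $2,400.92

Sale 1, sell 565: 565/710 × $11,756.20 → $9,355.28
Ending inventory (cost pool remaining) = $2,400.92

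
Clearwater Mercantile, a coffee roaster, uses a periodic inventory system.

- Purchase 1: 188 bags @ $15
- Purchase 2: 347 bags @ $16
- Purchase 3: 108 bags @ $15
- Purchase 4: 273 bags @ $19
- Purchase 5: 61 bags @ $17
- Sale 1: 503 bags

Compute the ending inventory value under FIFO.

Ending inventory = $8,356

Sale 1 (503) [FIFO — oldest first]: 188 @ $15 + 315 @ $16 = $7,860
Ending inventory: 32 @ $16 + 108 @ $15 + 273 @ $19 + 61 @ $17 = $8,356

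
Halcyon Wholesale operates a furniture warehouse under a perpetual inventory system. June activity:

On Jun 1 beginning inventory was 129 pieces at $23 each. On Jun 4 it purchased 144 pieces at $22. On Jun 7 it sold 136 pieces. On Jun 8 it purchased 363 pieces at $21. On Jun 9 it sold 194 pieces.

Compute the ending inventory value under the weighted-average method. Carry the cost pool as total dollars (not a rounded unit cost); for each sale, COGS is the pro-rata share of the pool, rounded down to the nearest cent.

Ending inventory = $6,549.47

After Jun 1: 129 on hand, pool $2,967.00 (≈ $23.0000 each)
After Jun 4: 273 on hand, pool $6,135.00 (≈ $22.4725 each)
Jun 7, sell 136: 136/273 × $6,135.00 → $3,056.26
After Jun 8: 500 on hand, pool $10,701.74 (≈ $21.4035 each)
Jun 9, sell 194: 194/500 × $10,701.74 → $4,152.27
Total COGS = $3,056.26 + $4,152.27 = $7,208.53
Ending inventory (cost pool remaining) = $6,549.47
Check: goods available $13,758.00 = COGS $7,208.53 + ending $6,549.47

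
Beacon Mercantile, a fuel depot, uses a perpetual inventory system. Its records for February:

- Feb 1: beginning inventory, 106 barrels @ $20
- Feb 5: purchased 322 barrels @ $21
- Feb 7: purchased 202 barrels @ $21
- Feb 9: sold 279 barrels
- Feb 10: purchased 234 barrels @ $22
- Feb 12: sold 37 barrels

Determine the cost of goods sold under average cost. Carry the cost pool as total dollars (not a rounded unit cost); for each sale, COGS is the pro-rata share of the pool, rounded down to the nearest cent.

After Feb 1: 106 on hand, pool $2,120.00 (≈ $20.0000 each)
After Feb 5: 428 on hand, pool $8,882.00 (≈ $20.7523 each)
After Feb 7: 630 on hand, pool $13,124.00 (≈ $20.8317 each)
Feb 9, sell 279: 279/630 × $13,124.00 → $5,812.05
After Feb 10: 585 on hand, pool $12,459.95 (≈ $21.2991 each)
Feb 12, sell 37: 37/585 × $12,459.95 → $788.06
Total COGS = $5,812.05 + $788.06 = $6,600.11
Ending inventory (cost pool remaining) = $11,671.89

COGS = $6,600.11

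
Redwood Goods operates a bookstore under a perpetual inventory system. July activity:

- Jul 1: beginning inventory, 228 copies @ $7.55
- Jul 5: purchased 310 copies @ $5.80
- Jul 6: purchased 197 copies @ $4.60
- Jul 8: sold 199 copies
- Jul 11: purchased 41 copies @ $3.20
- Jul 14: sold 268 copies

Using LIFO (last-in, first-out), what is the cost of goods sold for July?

COGS = $2,365.60

Jul 8, 199 sold [LIFO — newest first]: 197 @ $4.60 + 2 @ $5.80 = $917.80
Jul 14, 268 sold [LIFO — newest first]: 41 @ $3.20 + 227 @ $5.80 = $1,447.80
Total COGS = $917.80 + $1,447.80 = $2,365.60
Ending inventory: 228 @ $7.55 + 81 @ $5.80 = $2,191.20
Check: goods available $4,556.80 = COGS $2,365.60 + ending $2,191.20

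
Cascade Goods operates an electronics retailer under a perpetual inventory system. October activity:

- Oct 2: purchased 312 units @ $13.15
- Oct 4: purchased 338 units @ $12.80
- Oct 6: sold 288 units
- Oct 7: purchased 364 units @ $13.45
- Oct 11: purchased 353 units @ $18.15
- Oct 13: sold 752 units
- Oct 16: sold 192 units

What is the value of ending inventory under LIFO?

Oct 6, 288 sold [LIFO — newest first]: 288 @ $12.80 = $3,686.40
Oct 13, 752 sold [LIFO — newest first]: 353 @ $18.15 + 364 @ $13.45 + 35 @ $12.80 = $11,750.75
Oct 16, 192 sold [LIFO — newest first]: 15 @ $12.80 + 177 @ $13.15 = $2,519.55
Total COGS = $3,686.40 + $11,750.75 + $2,519.55 = $17,956.70
Ending inventory: 135 @ $13.15 = $1,775.25

Ending inventory = $1,775.25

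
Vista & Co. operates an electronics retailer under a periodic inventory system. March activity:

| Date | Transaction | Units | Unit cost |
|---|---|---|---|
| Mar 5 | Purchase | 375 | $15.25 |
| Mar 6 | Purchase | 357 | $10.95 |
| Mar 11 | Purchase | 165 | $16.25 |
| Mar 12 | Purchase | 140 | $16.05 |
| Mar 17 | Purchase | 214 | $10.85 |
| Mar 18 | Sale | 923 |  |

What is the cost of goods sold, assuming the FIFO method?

COGS = $12,726.45

Mar 18, 923 sold [FIFO — oldest first]: 375 @ $15.25 + 357 @ $10.95 + 165 @ $16.25 + 26 @ $16.05 = $12,726.45
Ending inventory: 114 @ $16.05 + 214 @ $10.85 = $4,151.60
Check: goods available $16,878.05 = COGS $12,726.45 + ending $4,151.60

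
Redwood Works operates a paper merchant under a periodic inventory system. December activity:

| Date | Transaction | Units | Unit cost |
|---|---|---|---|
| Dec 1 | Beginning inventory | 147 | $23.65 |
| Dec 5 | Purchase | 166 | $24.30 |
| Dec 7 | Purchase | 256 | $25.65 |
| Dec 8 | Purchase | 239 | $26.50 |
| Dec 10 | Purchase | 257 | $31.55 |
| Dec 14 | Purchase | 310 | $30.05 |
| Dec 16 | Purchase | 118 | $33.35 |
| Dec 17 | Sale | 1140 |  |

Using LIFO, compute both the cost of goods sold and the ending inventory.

COGS = $33,233.05; ending inventory = $8,536.35

Dec 17, 1140 sold [LIFO — newest first]: 118 @ $33.35 + 310 @ $30.05 + 257 @ $31.55 + 239 @ $26.50 + 216 @ $25.65 = $33,233.05
Ending inventory: 147 @ $23.65 + 166 @ $24.30 + 40 @ $25.65 = $8,536.35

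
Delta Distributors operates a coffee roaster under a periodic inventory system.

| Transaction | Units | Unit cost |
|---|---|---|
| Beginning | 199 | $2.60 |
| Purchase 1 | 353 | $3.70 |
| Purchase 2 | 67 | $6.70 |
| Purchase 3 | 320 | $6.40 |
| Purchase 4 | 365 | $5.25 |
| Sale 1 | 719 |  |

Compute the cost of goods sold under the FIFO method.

Sale 1 (719) [FIFO — oldest first]: 199 @ $2.60 + 353 @ $3.70 + 67 @ $6.70 + 100 @ $6.40 = $2,912.40
Ending inventory: 220 @ $6.40 + 365 @ $5.25 = $3,324.25

COGS = $2,912.40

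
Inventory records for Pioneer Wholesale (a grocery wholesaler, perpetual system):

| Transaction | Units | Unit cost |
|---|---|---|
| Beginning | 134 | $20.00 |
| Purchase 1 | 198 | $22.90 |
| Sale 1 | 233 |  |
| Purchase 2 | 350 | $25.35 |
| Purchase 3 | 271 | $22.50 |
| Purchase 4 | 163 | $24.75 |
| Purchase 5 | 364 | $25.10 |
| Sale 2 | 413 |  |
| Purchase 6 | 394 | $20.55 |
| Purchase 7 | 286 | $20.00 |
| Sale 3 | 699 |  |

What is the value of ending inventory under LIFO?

Sale 1 (233) [LIFO — newest first]: 198 @ $22.90 + 35 @ $20.00 = $5,234.20
Sale 2 (413) [LIFO — newest first]: 364 @ $25.10 + 49 @ $24.75 = $10,349.15
Sale 3 (699) [LIFO — newest first]: 286 @ $20.00 + 394 @ $20.55 + 19 @ $24.75 = $14,286.95
Total COGS = $5,234.20 + $10,349.15 + $14,286.95 = $29,870.30
Ending inventory: 99 @ $20.00 + 350 @ $25.35 + 271 @ $22.50 + 95 @ $24.75 = $19,301.25

Ending inventory = $19,301.25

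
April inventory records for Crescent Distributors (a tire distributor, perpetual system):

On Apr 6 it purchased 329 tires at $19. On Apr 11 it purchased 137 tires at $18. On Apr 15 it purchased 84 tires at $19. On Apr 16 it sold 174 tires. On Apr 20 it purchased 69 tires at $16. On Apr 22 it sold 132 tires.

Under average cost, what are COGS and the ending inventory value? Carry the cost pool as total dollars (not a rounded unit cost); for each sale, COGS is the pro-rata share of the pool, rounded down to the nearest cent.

After Apr 6: 329 on hand, pool $6,251.00 (≈ $19.0000 each)
After Apr 11: 466 on hand, pool $8,717.00 (≈ $18.7060 each)
After Apr 15: 550 on hand, pool $10,313.00 (≈ $18.7509 each)
Apr 16, sell 174: 174/550 × $10,313.00 → $3,262.65
After Apr 20: 445 on hand, pool $8,154.35 (≈ $18.3244 each)
Apr 22, sell 132: 132/445 × $8,154.35 → $2,418.81
Total COGS = $3,262.65 + $2,418.81 = $5,681.46
Ending inventory (cost pool remaining) = $5,735.54

COGS = $5,681.46; ending inventory = $5,735.54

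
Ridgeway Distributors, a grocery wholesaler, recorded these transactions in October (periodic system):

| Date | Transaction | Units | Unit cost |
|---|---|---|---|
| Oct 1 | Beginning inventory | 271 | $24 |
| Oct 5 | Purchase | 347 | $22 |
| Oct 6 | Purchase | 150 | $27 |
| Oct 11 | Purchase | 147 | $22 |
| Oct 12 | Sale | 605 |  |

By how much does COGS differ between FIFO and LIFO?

$208

FIFO COGS: 271 @ $24 + 334 @ $22 = $13,852
LIFO COGS: 147 @ $22 + 150 @ $27 + 308 @ $22 = $14,060
Difference = |$13,852 − $14,060| = $208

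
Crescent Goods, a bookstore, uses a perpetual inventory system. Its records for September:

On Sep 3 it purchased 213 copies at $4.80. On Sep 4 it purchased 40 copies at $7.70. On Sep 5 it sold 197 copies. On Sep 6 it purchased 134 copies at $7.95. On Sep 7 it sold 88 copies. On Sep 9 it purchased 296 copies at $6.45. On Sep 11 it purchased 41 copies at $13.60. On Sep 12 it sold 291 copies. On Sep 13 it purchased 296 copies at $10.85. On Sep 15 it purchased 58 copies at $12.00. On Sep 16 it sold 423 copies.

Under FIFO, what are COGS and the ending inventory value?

Sep 5, 197 sold [FIFO — oldest first]: 197 @ $4.80 = $945.60
Sep 7, 88 sold [FIFO — oldest first]: 16 @ $4.80 + 40 @ $7.70 + 32 @ $7.95 = $639.20
Sep 12, 291 sold [FIFO — oldest first]: 102 @ $7.95 + 189 @ $6.45 = $2,029.95
Sep 16, 423 sold [FIFO — oldest first]: 107 @ $6.45 + 41 @ $13.60 + 275 @ $10.85 = $4,231.50
Total COGS = $945.60 + $639.20 + $2,029.95 + $4,231.50 = $7,846.25
Ending inventory: 21 @ $10.85 + 58 @ $12.00 = $923.85
Check: goods available $8,770.10 = COGS $7,846.25 + ending $923.85

COGS = $7,846.25; ending inventory = $923.85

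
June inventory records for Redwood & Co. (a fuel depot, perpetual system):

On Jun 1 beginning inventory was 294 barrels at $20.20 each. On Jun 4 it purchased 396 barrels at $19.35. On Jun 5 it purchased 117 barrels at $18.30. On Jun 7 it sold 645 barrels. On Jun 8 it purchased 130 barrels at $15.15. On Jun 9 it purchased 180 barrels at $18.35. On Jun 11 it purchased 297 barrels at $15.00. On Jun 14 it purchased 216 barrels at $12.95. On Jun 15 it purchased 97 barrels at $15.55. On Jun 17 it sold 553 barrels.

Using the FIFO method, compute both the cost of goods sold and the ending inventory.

COGS = $22,230.00; ending inventory = $7,545.55

Jun 7, 645 sold [FIFO — oldest first]: 294 @ $20.20 + 351 @ $19.35 = $12,730.65
Jun 17, 553 sold [FIFO — oldest first]: 45 @ $19.35 + 117 @ $18.30 + 130 @ $15.15 + 180 @ $18.35 + 81 @ $15.00 = $9,499.35
Total COGS = $12,730.65 + $9,499.35 = $22,230.00
Ending inventory: 216 @ $15.00 + 216 @ $12.95 + 97 @ $15.55 = $7,545.55
Check: goods available $29,775.55 = COGS $22,230.00 + ending $7,545.55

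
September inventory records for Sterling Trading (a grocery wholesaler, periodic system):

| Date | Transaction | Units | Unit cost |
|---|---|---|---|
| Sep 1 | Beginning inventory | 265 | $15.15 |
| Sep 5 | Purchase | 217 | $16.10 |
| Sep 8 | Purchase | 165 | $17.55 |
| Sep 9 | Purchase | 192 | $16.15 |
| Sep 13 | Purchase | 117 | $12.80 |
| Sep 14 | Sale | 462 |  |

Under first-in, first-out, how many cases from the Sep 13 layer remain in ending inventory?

117

Sep 14, 462 sold [FIFO — oldest first]: 265 @ $15.15 + 197 @ $16.10 = $7,186.45
Ending inventory: 20 @ $16.10 + 165 @ $17.55 + 192 @ $16.15 + 117 @ $12.80 = $7,816.15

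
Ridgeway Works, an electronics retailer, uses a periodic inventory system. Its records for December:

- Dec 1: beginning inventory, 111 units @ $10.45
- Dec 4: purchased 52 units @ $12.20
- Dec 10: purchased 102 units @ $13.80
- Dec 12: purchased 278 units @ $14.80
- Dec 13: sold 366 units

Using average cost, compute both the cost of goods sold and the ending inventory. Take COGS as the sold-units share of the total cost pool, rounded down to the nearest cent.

Dec 13, sell 366: 366/543 × $7,316.35 → $4,931.46
Ending inventory (cost pool remaining) = $2,384.89
Check: goods available $7,316.35 = COGS $4,931.46 + ending $2,384.89

COGS = $4,931.46; ending inventory = $2,384.89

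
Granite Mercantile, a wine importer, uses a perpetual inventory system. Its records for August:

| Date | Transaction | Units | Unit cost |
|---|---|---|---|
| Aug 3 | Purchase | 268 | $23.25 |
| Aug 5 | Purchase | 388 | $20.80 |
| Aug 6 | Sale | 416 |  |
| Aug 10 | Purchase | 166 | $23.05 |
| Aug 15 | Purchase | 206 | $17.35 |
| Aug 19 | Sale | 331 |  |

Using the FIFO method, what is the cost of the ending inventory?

Aug 6, 416 sold [FIFO — oldest first]: 268 @ $23.25 + 148 @ $20.80 = $9,309.40
Aug 19, 331 sold [FIFO — oldest first]: 240 @ $20.80 + 91 @ $23.05 = $7,089.55
Total COGS = $9,309.40 + $7,089.55 = $16,398.95
Ending inventory: 75 @ $23.05 + 206 @ $17.35 = $5,302.85

Ending inventory = $5,302.85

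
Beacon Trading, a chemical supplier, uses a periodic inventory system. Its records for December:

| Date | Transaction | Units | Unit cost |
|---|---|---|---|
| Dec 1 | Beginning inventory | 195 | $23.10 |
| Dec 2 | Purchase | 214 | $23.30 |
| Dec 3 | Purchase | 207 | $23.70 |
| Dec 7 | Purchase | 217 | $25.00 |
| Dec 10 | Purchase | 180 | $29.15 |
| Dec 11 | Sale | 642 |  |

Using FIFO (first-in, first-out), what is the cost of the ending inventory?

Dec 11, 642 sold [FIFO — oldest first]: 195 @ $23.10 + 214 @ $23.30 + 207 @ $23.70 + 26 @ $25.00 = $15,046.60
Ending inventory: 191 @ $25.00 + 180 @ $29.15 = $10,022.00

Ending inventory = $10,022.00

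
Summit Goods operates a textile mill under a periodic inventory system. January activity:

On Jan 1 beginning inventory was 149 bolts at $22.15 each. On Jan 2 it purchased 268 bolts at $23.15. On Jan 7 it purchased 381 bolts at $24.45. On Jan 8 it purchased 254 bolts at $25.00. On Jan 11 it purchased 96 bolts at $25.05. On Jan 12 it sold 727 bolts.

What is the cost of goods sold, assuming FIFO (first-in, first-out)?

COGS = $17,084.05

Jan 12, 727 sold [FIFO — oldest first]: 149 @ $22.15 + 268 @ $23.15 + 310 @ $24.45 = $17,084.05
Ending inventory: 71 @ $24.45 + 254 @ $25.00 + 96 @ $25.05 = $10,490.75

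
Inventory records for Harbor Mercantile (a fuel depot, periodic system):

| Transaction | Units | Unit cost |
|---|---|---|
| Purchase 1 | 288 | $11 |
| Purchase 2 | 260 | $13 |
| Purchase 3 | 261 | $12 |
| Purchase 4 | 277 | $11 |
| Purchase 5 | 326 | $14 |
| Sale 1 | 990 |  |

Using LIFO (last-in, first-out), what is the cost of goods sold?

Sale 1 (990) [LIFO — newest first]: 326 @ $14 + 277 @ $11 + 261 @ $12 + 126 @ $13 = $12,381
Ending inventory: 288 @ $11 + 134 @ $13 = $4,910

COGS = $12,381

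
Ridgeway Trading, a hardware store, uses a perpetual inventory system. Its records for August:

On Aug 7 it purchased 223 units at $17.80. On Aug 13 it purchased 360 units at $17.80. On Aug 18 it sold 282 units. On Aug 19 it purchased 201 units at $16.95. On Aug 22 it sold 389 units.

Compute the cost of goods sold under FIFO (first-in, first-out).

Aug 18, 282 sold [FIFO — oldest first]: 223 @ $17.80 + 59 @ $17.80 = $5,019.60
Aug 22, 389 sold [FIFO — oldest first]: 301 @ $17.80 + 88 @ $16.95 = $6,849.40
Total COGS = $5,019.60 + $6,849.40 = $11,869.00
Ending inventory: 113 @ $16.95 = $1,915.35

COGS = $11,869.00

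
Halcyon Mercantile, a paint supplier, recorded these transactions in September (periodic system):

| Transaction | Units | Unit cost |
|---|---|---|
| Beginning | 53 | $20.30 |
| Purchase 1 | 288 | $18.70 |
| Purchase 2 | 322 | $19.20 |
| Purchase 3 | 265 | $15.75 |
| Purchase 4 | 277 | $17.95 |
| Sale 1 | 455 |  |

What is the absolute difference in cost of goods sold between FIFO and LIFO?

FIFO COGS: 53 @ $20.30 + 288 @ $18.70 + 114 @ $19.20 = $8,650.30
LIFO COGS: 277 @ $17.95 + 178 @ $15.75 = $7,775.65
Difference = |$8,650.30 − $7,775.65| = $874.65

$874.65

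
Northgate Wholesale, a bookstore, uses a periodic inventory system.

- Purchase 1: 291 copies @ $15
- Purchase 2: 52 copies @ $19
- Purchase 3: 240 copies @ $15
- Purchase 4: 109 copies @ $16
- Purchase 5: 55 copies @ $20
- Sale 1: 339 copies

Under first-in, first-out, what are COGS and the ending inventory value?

Sale 1 (339) [FIFO — oldest first]: 291 @ $15 + 48 @ $19 = $5,277
Ending inventory: 4 @ $19 + 240 @ $15 + 109 @ $16 + 55 @ $20 = $6,520
Check: goods available $11,797 = COGS $5,277 + ending $6,520

COGS = $5,277; ending inventory = $6,520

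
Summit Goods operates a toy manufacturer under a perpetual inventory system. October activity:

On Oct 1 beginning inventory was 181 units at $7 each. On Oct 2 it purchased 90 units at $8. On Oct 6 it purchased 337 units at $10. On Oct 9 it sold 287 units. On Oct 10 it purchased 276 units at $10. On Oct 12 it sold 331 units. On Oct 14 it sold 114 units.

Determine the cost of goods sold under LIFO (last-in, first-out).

Oct 9, 287 sold [LIFO — newest first]: 287 @ $10 = $2,870
Oct 12, 331 sold [LIFO — newest first]: 276 @ $10 + 50 @ $10 + 5 @ $8 = $3,300
Oct 14, 114 sold [LIFO — newest first]: 85 @ $8 + 29 @ $7 = $883
Total COGS = $2,870 + $3,300 + $883 = $7,053
Ending inventory: 152 @ $7 = $1,064

COGS = $7,053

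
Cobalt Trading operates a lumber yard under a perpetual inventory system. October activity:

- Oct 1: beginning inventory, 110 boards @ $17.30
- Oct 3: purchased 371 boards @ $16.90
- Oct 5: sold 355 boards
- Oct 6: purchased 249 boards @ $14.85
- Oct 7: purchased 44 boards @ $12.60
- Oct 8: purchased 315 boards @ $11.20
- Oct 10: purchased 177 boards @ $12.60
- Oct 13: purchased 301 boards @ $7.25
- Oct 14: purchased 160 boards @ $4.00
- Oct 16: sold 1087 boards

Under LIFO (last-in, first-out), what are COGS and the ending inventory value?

COGS = $16,470.85; ending inventory = $4,534.55

Oct 5, 355 sold [LIFO — newest first]: 355 @ $16.90 = $5,999.50
Oct 16, 1087 sold [LIFO — newest first]: 160 @ $4.00 + 301 @ $7.25 + 177 @ $12.60 + 315 @ $11.20 + 44 @ $12.60 + 90 @ $14.85 = $10,471.35
Total COGS = $5,999.50 + $10,471.35 = $16,470.85
Ending inventory: 110 @ $17.30 + 16 @ $16.90 + 159 @ $14.85 = $4,534.55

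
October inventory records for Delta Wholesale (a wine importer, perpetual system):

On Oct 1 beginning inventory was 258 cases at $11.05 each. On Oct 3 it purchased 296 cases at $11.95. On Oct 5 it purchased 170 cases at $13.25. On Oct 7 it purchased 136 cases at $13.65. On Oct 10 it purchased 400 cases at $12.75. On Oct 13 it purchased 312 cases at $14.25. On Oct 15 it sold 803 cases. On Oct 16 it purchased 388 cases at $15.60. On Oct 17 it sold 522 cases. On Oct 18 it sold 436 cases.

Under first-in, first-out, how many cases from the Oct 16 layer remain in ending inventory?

Oct 15, 803 sold [FIFO — oldest first]: 258 @ $11.05 + 296 @ $11.95 + 170 @ $13.25 + 79 @ $13.65 = $9,718.95
Oct 17, 522 sold [FIFO — oldest first]: 57 @ $13.65 + 400 @ $12.75 + 65 @ $14.25 = $6,804.30
Oct 18, 436 sold [FIFO — oldest first]: 247 @ $14.25 + 189 @ $15.60 = $6,468.15
Total COGS = $9,718.95 + $6,804.30 + $6,468.15 = $22,991.40
Ending inventory: 199 @ $15.60 = $3,104.40

199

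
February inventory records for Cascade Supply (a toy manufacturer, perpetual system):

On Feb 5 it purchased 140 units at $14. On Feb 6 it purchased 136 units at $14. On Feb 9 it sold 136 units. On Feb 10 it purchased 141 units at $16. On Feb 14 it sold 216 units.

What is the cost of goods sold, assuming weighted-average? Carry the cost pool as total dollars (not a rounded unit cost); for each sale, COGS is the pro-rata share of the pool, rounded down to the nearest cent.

COGS = $5,144.76

After Feb 5: 140 on hand, pool $1,960.00 (≈ $14.0000 each)
After Feb 6: 276 on hand, pool $3,864.00 (≈ $14.0000 each)
Feb 9, sell 136: 136/276 × $3,864.00 → $1,904.00
After Feb 10: 281 on hand, pool $4,216.00 (≈ $15.0036 each)
Feb 14, sell 216: 216/281 × $4,216.00 → $3,240.76
Total COGS = $1,904.00 + $3,240.76 = $5,144.76
Ending inventory (cost pool remaining) = $975.24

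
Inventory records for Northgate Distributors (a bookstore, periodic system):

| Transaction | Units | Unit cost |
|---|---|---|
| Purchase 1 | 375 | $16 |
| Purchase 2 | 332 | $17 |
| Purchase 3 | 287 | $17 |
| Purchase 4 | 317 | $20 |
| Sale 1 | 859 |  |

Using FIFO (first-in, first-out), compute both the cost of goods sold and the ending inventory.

COGS = $14,228; ending inventory = $8,635

Sale 1 (859) [FIFO — oldest first]: 375 @ $16 + 332 @ $17 + 152 @ $17 = $14,228
Ending inventory: 135 @ $17 + 317 @ $20 = $8,635
Check: goods available $22,863 = COGS $14,228 + ending $8,635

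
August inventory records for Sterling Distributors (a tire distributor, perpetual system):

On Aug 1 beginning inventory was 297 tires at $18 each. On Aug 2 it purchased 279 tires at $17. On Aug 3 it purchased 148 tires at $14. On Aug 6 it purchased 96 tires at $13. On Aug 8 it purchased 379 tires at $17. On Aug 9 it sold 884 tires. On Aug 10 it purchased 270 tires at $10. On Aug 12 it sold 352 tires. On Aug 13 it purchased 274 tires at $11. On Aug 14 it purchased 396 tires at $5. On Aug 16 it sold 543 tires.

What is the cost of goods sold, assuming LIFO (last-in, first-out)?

COGS = $21,955

Aug 9, 884 sold [LIFO — newest first]: 379 @ $17 + 96 @ $13 + 148 @ $14 + 261 @ $17 = $14,200
Aug 12, 352 sold [LIFO — newest first]: 270 @ $10 + 18 @ $17 + 64 @ $18 = $4,158
Aug 16, 543 sold [LIFO — newest first]: 396 @ $5 + 147 @ $11 = $3,597
Total COGS = $14,200 + $4,158 + $3,597 = $21,955
Ending inventory: 233 @ $18 + 127 @ $11 = $5,591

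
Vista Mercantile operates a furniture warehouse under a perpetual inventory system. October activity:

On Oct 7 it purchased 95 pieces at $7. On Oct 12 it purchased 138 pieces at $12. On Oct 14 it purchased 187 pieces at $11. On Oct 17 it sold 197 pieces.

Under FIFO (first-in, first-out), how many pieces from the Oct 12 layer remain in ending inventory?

Oct 17, 197 sold [FIFO — oldest first]: 95 @ $7 + 102 @ $12 = $1,889
Ending inventory: 36 @ $12 + 187 @ $11 = $2,489

36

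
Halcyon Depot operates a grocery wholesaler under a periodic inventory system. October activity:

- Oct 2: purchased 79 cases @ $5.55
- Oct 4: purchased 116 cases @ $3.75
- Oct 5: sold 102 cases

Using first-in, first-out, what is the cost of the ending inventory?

Ending inventory = $348.75

Oct 5, 102 sold [FIFO — oldest first]: 79 @ $5.55 + 23 @ $3.75 = $524.70
Ending inventory: 93 @ $3.75 = $348.75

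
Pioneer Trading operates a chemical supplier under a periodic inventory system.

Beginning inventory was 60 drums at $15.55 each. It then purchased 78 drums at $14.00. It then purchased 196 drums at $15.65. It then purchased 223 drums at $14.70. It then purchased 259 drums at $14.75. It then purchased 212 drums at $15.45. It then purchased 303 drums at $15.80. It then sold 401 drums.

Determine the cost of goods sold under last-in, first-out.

COGS = $6,301.50

Sale 1 (401) [LIFO — newest first]: 303 @ $15.80 + 98 @ $15.45 = $6,301.50
Ending inventory: 60 @ $15.55 + 78 @ $14.00 + 196 @ $15.65 + 223 @ $14.70 + 259 @ $14.75 + 114 @ $15.45 = $13,952.05
Check: goods available $20,253.55 = COGS $6,301.50 + ending $13,952.05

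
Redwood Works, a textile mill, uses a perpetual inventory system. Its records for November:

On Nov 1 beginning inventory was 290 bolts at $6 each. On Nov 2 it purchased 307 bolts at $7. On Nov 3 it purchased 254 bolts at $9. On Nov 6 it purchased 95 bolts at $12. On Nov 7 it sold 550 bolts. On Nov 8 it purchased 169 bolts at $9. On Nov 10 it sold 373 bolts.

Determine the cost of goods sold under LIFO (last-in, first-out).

COGS = $7,684

Nov 7, 550 sold [LIFO — newest first]: 95 @ $12 + 254 @ $9 + 201 @ $7 = $4,833
Nov 10, 373 sold [LIFO — newest first]: 169 @ $9 + 106 @ $7 + 98 @ $6 = $2,851
Total COGS = $4,833 + $2,851 = $7,684
Ending inventory: 192 @ $6 = $1,152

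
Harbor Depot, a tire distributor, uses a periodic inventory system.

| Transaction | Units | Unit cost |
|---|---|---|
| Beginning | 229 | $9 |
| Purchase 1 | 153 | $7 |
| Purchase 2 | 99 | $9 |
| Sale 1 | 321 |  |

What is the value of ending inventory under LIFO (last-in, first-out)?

Sale 1 (321) [LIFO — newest first]: 99 @ $9 + 153 @ $7 + 69 @ $9 = $2,583
Ending inventory: 160 @ $9 = $1,440

Ending inventory = $1,440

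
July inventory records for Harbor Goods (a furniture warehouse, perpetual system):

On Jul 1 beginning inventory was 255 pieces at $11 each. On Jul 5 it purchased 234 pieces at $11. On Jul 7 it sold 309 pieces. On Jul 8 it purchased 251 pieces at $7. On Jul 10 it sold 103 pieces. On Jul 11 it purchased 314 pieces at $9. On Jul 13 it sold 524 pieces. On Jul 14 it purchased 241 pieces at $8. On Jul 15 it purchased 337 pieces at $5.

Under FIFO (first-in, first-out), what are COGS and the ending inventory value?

Jul 7, 309 sold [FIFO — oldest first]: 255 @ $11 + 54 @ $11 = $3,399
Jul 10, 103 sold [FIFO — oldest first]: 103 @ $11 = $1,133
Jul 13, 524 sold [FIFO — oldest first]: 77 @ $11 + 251 @ $7 + 196 @ $9 = $4,368
Total COGS = $3,399 + $1,133 + $4,368 = $8,900
Ending inventory: 118 @ $9 + 241 @ $8 + 337 @ $5 = $4,675

COGS = $8,900; ending inventory = $4,675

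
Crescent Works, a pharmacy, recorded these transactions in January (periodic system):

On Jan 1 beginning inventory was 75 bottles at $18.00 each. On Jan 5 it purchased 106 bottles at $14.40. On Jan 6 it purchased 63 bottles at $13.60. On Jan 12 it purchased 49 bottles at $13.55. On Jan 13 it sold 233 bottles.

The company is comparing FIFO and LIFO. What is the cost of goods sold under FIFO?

COGS = $3,583.60

FIFO COGS: 75 @ $18.00 + 106 @ $14.40 + 52 @ $13.60 = $3,583.60
LIFO COGS: 49 @ $13.55 + 63 @ $13.60 + 106 @ $14.40 + 15 @ $18.00 = $3,317.15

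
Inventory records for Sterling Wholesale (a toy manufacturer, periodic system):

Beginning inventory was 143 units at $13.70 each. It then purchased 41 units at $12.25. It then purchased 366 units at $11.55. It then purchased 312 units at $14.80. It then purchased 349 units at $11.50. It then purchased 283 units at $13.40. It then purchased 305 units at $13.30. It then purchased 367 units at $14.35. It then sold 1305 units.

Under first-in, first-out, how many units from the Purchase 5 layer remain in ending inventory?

189

Sale 1 (1305) [FIFO — oldest first]: 143 @ $13.70 + 41 @ $12.25 + 366 @ $11.55 + 312 @ $14.80 + 349 @ $11.50 + 94 @ $13.40 = $16,579.35
Ending inventory: 189 @ $13.40 + 305 @ $13.30 + 367 @ $14.35 = $11,855.55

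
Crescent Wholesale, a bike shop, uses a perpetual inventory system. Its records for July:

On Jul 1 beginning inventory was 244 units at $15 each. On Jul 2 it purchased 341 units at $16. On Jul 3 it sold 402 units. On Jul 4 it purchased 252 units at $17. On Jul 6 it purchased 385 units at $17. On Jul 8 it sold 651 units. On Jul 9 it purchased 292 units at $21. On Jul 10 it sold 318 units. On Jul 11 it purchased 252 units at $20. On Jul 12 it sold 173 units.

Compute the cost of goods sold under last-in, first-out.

COGS = $27,392

Jul 3, 402 sold [LIFO — newest first]: 341 @ $16 + 61 @ $15 = $6,371
Jul 8, 651 sold [LIFO — newest first]: 385 @ $17 + 252 @ $17 + 14 @ $15 = $11,039
Jul 10, 318 sold [LIFO — newest first]: 292 @ $21 + 26 @ $15 = $6,522
Jul 12, 173 sold [LIFO — newest first]: 173 @ $20 = $3,460
Total COGS = $6,371 + $11,039 + $6,522 + $3,460 = $27,392
Ending inventory: 143 @ $15 + 79 @ $20 = $3,725
Check: goods available $31,117 = COGS $27,392 + ending $3,725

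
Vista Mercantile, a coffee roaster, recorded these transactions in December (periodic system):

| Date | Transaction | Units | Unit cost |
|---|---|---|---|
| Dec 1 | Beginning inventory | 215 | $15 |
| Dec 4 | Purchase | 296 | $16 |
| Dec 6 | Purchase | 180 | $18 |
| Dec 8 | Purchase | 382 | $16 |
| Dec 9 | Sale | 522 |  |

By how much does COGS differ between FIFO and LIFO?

FIFO COGS: 215 @ $15 + 296 @ $16 + 11 @ $18 = $8,159
LIFO COGS: 382 @ $16 + 140 @ $18 = $8,632
Difference = |$8,159 − $8,632| = $473

$473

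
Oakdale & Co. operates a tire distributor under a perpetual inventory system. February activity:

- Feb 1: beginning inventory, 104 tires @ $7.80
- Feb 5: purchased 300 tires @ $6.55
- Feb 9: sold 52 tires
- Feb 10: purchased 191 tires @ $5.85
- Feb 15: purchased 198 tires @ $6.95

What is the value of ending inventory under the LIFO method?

Ending inventory = $4,929.05

Feb 9, 52 sold [LIFO — newest first]: 52 @ $6.55 = $340.60
Ending inventory: 104 @ $7.80 + 248 @ $6.55 + 191 @ $5.85 + 198 @ $6.95 = $4,929.05
Check: goods available $5,269.65 = COGS $340.60 + ending $4,929.05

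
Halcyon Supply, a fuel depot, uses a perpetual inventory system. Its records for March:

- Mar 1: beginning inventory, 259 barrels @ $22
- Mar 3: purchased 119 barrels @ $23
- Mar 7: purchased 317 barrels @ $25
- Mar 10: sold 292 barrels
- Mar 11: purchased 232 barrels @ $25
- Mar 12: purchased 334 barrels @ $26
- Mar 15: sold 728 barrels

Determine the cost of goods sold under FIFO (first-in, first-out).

Mar 10, 292 sold [FIFO — oldest first]: 259 @ $22 + 33 @ $23 = $6,457
Mar 15, 728 sold [FIFO — oldest first]: 86 @ $23 + 317 @ $25 + 232 @ $25 + 93 @ $26 = $18,121
Total COGS = $6,457 + $18,121 = $24,578
Ending inventory: 241 @ $26 = $6,266
Check: goods available $30,844 = COGS $24,578 + ending $6,266

COGS = $24,578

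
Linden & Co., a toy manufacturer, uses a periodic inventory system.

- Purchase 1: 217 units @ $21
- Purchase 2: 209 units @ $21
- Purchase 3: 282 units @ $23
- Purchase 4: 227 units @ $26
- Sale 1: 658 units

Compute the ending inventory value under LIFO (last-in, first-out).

Sale 1 (658) [LIFO — newest first]: 227 @ $26 + 282 @ $23 + 149 @ $21 = $15,517
Ending inventory: 217 @ $21 + 60 @ $21 = $5,817
Check: goods available $21,334 = COGS $15,517 + ending $5,817

Ending inventory = $5,817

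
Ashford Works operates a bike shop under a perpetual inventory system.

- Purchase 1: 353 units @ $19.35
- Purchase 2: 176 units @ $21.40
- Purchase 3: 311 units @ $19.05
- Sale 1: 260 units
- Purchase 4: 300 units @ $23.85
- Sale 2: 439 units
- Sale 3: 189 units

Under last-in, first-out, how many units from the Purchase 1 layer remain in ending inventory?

252

Sale 1 (260) [LIFO — newest first]: 260 @ $19.05 = $4,953.00
Sale 2 (439) [LIFO — newest first]: 300 @ $23.85 + 51 @ $19.05 + 88 @ $21.40 = $10,009.75
Sale 3 (189) [LIFO — newest first]: 88 @ $21.40 + 101 @ $19.35 = $3,837.55
Total COGS = $4,953.00 + $10,009.75 + $3,837.55 = $18,800.30
Ending inventory: 252 @ $19.35 = $4,876.20
Check: goods available $23,676.50 = COGS $18,800.30 + ending $4,876.20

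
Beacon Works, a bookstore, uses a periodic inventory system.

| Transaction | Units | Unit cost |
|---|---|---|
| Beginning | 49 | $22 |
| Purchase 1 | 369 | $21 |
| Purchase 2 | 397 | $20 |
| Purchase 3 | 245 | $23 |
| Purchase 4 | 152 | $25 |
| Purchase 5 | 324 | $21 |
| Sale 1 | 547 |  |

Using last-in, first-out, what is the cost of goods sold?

Sale 1 (547) [LIFO — newest first]: 324 @ $21 + 152 @ $25 + 71 @ $23 = $12,237
Ending inventory: 49 @ $22 + 369 @ $21 + 397 @ $20 + 174 @ $23 = $20,769

COGS = $12,237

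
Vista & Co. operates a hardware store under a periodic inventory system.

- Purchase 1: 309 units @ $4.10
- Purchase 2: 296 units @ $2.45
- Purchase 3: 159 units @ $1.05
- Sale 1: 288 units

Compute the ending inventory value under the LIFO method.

Ending inventory = $1,676.05

Sale 1 (288) [LIFO — newest first]: 159 @ $1.05 + 129 @ $2.45 = $483.00
Ending inventory: 309 @ $4.10 + 167 @ $2.45 = $1,676.05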